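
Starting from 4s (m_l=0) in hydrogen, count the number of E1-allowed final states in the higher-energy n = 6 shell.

E1 requires Δl = ±1, so l_f ∈ {-1, 1}; with 0 ≤ l_f ≤ n_f−1 = 5, the allowed l_f values are {1}.
For l_f = 1: m_f ∈ {m_i−1, m_i, m_i+1} ∩ [−1, 1] = {-1, 0, 1} → 3 states.
Total: 3.

3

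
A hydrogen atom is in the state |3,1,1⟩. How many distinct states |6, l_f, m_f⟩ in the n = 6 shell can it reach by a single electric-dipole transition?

4

E1 requires Δl = ±1, so l_f ∈ {0, 2}; with 0 ≤ l_f ≤ n_f−1 = 5, the allowed l_f values are {0, 2}.
For l_f = 0: m_f ∈ {m_i−1, m_i, m_i+1} ∩ [−0, 0] = {0} → 1 state.
For l_f = 2: m_f ∈ {m_i−1, m_i, m_i+1} ∩ [−2, 2] = {0, 1, 2} → 3 states.
Total: 4.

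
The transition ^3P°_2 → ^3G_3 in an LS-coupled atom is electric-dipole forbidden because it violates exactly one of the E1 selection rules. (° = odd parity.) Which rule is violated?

the ΔL = 0, ±1 rule

Initial level: S=1, L=1, J=2, parity odd. Final level: S=1, L=4, J=3, parity even.
Parity must change: odd → even — ok.
ΔS = 0: S: 1 → 1 — ok.
ΔL = 0, ±1 (not L=0↔0): L: 1 → 4, ΔL = +3 — fails.
ΔJ = 0, ±1 (not J=0↔0): J: 2 → 3, ΔJ = +1 — ok.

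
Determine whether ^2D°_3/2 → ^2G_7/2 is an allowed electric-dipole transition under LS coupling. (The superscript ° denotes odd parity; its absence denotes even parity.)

forbidden

Parity must change: odd → even — ✓.
ΔS = 0: S: 1/2 → 1/2 — ✓.
ΔL = 0, ±1 (not L=0↔0): L: 2 → 4, ΔL = +2 — ✗.
ΔJ = 0, ±1 (not J=0↔0): J: 3/2 → 7/2, ΔJ = +2 — ✗.
Rule(s) violated: ΔL, ΔJ.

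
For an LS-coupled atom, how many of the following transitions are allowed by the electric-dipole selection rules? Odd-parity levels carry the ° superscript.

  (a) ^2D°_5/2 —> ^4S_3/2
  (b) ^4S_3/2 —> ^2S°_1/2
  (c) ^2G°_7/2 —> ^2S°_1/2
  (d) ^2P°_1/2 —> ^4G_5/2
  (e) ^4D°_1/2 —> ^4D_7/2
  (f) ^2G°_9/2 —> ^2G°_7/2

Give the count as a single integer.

(a) forbidden (ΔS, ΔL fail)
(b) forbidden (ΔS, ΔL fail)
(c) forbidden (parity, ΔL, ΔJ fail)
(d) forbidden (ΔS, ΔL, ΔJ fail)
(e) forbidden (ΔJ fails)
(f) forbidden (parity fails)
Total allowed: 0 of 6.

0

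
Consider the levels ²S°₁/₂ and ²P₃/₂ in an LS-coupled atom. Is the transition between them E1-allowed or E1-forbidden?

allowed

Reading off the term symbols: S 1/2→1/2, L 0→1, J 1/2→3/2, parity odd→even.
Parity must change: odd → even — passes.
ΔS = 0: S: 1/2 → 1/2 — passes.
ΔJ = 0, ±1 (not J=0↔0): J: 1/2 → 3/2, ΔJ = +1 — passes.
ΔL = 0, ±1 (not L=0↔0): L: 0 → 1, ΔL = +1 — passes.
All four E1 rules are satisfied.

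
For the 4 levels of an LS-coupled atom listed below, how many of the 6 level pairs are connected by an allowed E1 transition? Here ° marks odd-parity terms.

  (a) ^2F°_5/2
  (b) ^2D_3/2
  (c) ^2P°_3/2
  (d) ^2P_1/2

3

(a)–(b): allowed.
(a)–(c): forbidden (parity, ΔL).
(a)–(d): forbidden (ΔL, ΔJ).
(b)–(c): allowed.
(b)–(d): forbidden (parity).
(c)–(d): allowed.
Allowed pairs: 3 of 6.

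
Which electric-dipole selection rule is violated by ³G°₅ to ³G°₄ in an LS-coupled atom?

parity

Initial level: S=1, L=4, J=5, parity odd. Final level: S=1, L=4, J=4, parity odd.
Parity must change: odd → odd — ✗.
ΔS = 0: S: 1 → 1 — ✓.
ΔL = 0, ±1 (not L=0↔0): L: 4 → 4, ΔL = +0 — ✓.
ΔJ = 0, ±1 (not J=0↔0): J: 5 → 4, ΔJ = -1 — ✓.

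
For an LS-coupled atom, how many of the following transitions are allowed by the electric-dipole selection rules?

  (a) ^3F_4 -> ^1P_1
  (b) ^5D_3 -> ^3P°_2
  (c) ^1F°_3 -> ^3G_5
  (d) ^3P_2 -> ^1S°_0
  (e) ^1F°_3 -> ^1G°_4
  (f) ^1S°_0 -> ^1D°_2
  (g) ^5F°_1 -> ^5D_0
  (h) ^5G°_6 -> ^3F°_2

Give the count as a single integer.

1

(a) forbidden (parity, ΔS, ΔL, ΔJ fail)
(b) forbidden (ΔS fails)
(c) forbidden (ΔS, ΔJ fail)
(d) forbidden (ΔS, ΔJ fail)
(e) forbidden (parity fails)
(f) forbidden (parity, ΔL, ΔJ fail)
(g) allowed
(h) forbidden (parity, ΔS, ΔJ fail)
Total allowed: 1 of 8.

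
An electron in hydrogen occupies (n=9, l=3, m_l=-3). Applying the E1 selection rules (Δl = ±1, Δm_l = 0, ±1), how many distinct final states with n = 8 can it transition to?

4

E1 requires Δl = ±1, so l_f ∈ {2, 4}; with 0 ≤ l_f ≤ n_f−1 = 7, the allowed l_f values are {2, 4}.
For l_f = 2: m_f ∈ {m_i−1, m_i, m_i+1} ∩ [−2, 2] = {-2} → 1 state.
For l_f = 4: m_f ∈ {m_i−1, m_i, m_i+1} ∩ [−4, 4] = {-4, -3, -2} → 3 states.
Total: 4.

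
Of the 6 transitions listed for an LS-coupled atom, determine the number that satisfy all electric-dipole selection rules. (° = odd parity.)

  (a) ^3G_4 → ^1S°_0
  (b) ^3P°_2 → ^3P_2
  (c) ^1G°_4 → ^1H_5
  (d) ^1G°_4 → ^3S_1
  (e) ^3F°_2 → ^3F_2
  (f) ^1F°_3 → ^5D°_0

3

(a) forbidden (ΔS, ΔL, ΔJ fail)
(b) allowed
(c) allowed
(d) forbidden (ΔS, ΔL, ΔJ fail)
(e) allowed
(f) forbidden (parity, ΔS, ΔJ fail)
Total allowed: 3 of 6.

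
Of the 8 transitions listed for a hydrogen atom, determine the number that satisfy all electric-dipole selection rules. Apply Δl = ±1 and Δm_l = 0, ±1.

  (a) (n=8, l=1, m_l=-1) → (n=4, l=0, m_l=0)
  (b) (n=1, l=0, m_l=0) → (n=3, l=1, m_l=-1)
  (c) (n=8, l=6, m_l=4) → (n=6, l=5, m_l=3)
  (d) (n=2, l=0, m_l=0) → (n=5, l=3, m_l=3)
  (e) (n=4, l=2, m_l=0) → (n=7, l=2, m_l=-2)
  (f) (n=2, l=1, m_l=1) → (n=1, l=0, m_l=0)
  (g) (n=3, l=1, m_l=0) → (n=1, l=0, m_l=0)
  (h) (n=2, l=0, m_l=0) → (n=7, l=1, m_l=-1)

(a) allowed
(b) allowed
(c) allowed
(d) forbidden — Δl = +3 (E1 requires Δl = ±1); Δm_l = +3 (E1 requires Δm_l = 0, ±1)
(e) forbidden — Δl = +0 (E1 requires Δl = ±1); Δm_l = -2 (E1 requires Δm_l = 0, ±1)
(f) allowed
(g) allowed
(h) allowed
Total allowed: 6 of 8.

6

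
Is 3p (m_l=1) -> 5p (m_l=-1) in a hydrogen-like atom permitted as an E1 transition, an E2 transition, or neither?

E2

Δl = 1 − 1 = +0; l_i + l_f = 2.
Δm_l = -2.
E1 (Δl = ±1, |Δm_l| ≤ 1): not satisfied.
E2 (Δl = 0,±2, l_i+l_f ≥ 2, |Δm_l| ≤ 2): satisfied.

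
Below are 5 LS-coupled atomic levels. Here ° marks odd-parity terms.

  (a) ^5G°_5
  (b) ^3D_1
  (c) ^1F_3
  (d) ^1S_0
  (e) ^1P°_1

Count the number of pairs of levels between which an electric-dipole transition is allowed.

(a)–(b): forbidden (ΔS, ΔL, ΔJ).
(a)–(c): forbidden (ΔS, ΔJ).
(a)–(d): forbidden (ΔS, ΔL, ΔJ).
(a)–(e): forbidden (parity, ΔS, ΔL, ΔJ).
(b)–(c): forbidden (parity, ΔS, ΔJ).
(b)–(d): forbidden (parity, ΔS, ΔL).
(b)–(e): forbidden (ΔS).
(c)–(d): forbidden (parity, ΔL, ΔJ).
(c)–(e): forbidden (ΔL, ΔJ).
(d)–(e): allowed.
Allowed pairs: 1 of 10.

1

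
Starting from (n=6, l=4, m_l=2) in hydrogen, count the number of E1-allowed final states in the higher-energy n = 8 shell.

E1 requires Δl = ±1, so l_f ∈ {3, 5}; with 0 ≤ l_f ≤ n_f−1 = 7, the allowed l_f values are {3, 5}.
For l_f = 3: m_f ∈ {m_i−1, m_i, m_i+1} ∩ [−3, 3] = {1, 2, 3} → 3 states.
For l_f = 5: m_f ∈ {m_i−1, m_i, m_i+1} ∩ [−5, 5] = {1, 2, 3} → 3 states.
Total: 6.

6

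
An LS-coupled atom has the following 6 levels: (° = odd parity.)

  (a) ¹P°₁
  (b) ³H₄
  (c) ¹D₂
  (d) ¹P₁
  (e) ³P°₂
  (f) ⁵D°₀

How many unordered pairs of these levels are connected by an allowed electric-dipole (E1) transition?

(a)–(b): forbidden (ΔS, ΔL, ΔJ).
(a)–(c): allowed.
(a)–(d): allowed.
(a)–(e): forbidden (parity, ΔS).
(a)–(f): forbidden (parity, ΔS).
(b)–(c): forbidden (parity, ΔS, ΔL, ΔJ).
(b)–(d): forbidden (parity, ΔS, ΔL, ΔJ).
(b)–(e): forbidden (ΔL, ΔJ).
(b)–(f): forbidden (ΔS, ΔL, ΔJ).
(c)–(d): forbidden (parity).
(c)–(e): forbidden (ΔS).
(c)–(f): forbidden (ΔS, ΔJ).
(d)–(e): forbidden (ΔS).
(d)–(f): forbidden (ΔS).
(e)–(f): forbidden (parity, ΔS, ΔJ).
Allowed pairs: 2 of 15.

2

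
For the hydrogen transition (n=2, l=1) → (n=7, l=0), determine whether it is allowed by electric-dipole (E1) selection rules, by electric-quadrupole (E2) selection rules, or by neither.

Δl = 0 − 1 = -1; l_i + l_f = 1.
E1 (Δl = ±1): satisfied.
E2 (Δl = 0,±2, l_i+l_f ≥ 2): not satisfied.

E1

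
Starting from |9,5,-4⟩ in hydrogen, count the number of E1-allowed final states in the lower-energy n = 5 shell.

E1 requires Δl = ±1, so l_f ∈ {4, 6}; with 0 ≤ l_f ≤ n_f−1 = 4, the allowed l_f values are {4}.
For l_f = 4: m_f ∈ {m_i−1, m_i, m_i+1} ∩ [−4, 4] = {-4, -3} → 2 states.
Total: 2.

2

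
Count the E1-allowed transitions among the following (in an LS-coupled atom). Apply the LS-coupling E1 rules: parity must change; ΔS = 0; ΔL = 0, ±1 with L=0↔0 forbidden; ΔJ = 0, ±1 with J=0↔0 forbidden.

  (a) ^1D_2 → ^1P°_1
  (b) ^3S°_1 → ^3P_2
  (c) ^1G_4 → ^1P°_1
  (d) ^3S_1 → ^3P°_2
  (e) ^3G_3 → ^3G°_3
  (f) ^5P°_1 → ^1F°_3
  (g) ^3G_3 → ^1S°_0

(a) allowed
(b) allowed
(c) forbidden (ΔL, ΔJ fail)
(d) allowed
(e) allowed
(f) forbidden (parity, ΔS, ΔL, ΔJ fail)
(g) forbidden (ΔS, ΔL, ΔJ fail)
Total allowed: 4 of 7.

4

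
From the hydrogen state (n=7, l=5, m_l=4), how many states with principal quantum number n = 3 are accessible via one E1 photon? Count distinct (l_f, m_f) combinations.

E1 requires l_f ∈ {4, 6}, but neither lies in [0, 2], so no final state is reachable.
Total: 0.

0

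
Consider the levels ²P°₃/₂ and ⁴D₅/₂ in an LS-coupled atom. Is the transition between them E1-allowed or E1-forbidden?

forbidden

Reading off the term symbols: S 1/2→3/2, L 1→2, J 3/2→5/2, parity odd→even.
ΔJ = 0, ±1 (not J=0↔0): J: 3/2 → 5/2, ΔJ = +1 — ✓.
Parity must change: odd → even — ✓.
ΔS = 0: S: 1/2 → 3/2 — ✗.
ΔL = 0, ±1 (not L=0↔0): L: 1 → 2, ΔL = +1 — ✓.
Rule(s) violated: ΔS.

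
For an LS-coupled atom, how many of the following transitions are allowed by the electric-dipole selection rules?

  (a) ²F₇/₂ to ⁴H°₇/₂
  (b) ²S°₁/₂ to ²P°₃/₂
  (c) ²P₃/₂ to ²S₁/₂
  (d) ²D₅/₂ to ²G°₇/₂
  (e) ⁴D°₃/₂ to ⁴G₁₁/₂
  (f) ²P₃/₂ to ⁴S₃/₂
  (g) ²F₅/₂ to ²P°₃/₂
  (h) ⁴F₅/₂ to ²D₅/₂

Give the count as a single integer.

(a) forbidden (ΔS, ΔL fail)
(b) forbidden (parity fails)
(c) forbidden (parity fails)
(d) forbidden (ΔL fails)
(e) forbidden (ΔL, ΔJ fail)
(f) forbidden (parity, ΔS fail)
(g) forbidden (ΔL fails)
(h) forbidden (parity, ΔS fail)
Total allowed: 0 of 8.

0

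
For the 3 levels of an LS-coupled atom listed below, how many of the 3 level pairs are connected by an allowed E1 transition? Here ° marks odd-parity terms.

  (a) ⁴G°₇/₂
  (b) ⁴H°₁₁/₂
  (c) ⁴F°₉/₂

0

(a)–(b): forbidden (parity, ΔJ).
(a)–(c): forbidden (parity).
(b)–(c): forbidden (parity, ΔL).
Allowed pairs: 0 of 3.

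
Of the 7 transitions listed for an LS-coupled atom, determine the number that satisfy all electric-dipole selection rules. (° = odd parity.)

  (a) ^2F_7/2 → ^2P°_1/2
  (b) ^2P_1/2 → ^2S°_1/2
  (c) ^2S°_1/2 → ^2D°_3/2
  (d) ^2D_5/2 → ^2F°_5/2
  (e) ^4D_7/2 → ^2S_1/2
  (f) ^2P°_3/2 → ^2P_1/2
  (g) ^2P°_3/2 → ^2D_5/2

(a) forbidden (ΔL, ΔJ fail)
(b) allowed
(c) forbidden (parity, ΔL fail)
(d) allowed
(e) forbidden (parity, ΔS, ΔL, ΔJ fail)
(f) allowed
(g) allowed
Total allowed: 4 of 7.

4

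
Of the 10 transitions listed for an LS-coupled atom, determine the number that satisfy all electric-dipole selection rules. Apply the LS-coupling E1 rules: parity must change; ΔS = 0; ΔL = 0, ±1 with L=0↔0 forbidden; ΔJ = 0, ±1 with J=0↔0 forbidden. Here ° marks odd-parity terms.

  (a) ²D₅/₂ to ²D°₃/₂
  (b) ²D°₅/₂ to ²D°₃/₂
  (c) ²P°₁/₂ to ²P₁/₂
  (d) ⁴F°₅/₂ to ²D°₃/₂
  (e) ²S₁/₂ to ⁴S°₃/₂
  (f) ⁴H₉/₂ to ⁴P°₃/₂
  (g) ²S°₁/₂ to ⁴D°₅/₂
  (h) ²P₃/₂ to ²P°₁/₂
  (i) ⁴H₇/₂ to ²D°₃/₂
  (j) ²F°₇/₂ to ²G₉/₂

(a) allowed
(b) forbidden (parity fails)
(c) allowed
(d) forbidden (parity, ΔS fail)
(e) forbidden (ΔS, ΔL fail)
(f) forbidden (ΔL, ΔJ fail)
(g) forbidden (parity, ΔS, ΔL, ΔJ fail)
(h) allowed
(i) forbidden (ΔS, ΔL, ΔJ fail)
(j) allowed
Total allowed: 4 of 10.

4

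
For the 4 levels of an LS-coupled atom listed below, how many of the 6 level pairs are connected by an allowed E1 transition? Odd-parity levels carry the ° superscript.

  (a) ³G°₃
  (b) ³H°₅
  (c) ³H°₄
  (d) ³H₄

(a)–(b): forbidden (parity, ΔJ).
(a)–(c): forbidden (parity).
(a)–(d): allowed.
(b)–(c): forbidden (parity).
(b)–(d): allowed.
(c)–(d): allowed.
Allowed pairs: 3 of 6.

3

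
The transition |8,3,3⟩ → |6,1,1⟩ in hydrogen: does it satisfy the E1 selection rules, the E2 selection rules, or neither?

Δl = 1 − 3 = -2; l_i + l_f = 4.
Δm_l = -2.
E1 (Δl = ±1, |Δm_l| ≤ 1): not satisfied.
E2 (Δl = 0,±2, l_i+l_f ≥ 2, |Δm_l| ≤ 2): satisfied.

E2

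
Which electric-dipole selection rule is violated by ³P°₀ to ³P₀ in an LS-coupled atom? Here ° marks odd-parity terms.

the J=0 ↔ J=0 exclusion

Reading off the term symbols: S 1→1, L 1→1, J 0→0, parity odd→even.
Parity must change: odd → even — satisfied.
ΔS = 0: S: 1 → 1 — satisfied.
ΔL = 0, ±1 (not L=0↔0): L: 1 → 1, ΔL = +0 — satisfied.
ΔJ = 0, ±1 (not J=0↔0): J: 0 → 0, ΔJ = +0 — violated.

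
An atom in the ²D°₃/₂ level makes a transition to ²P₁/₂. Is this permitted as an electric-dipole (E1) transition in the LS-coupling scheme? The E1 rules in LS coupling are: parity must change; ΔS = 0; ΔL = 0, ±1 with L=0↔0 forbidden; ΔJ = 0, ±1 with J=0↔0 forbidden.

allowed

Parity must change: odd → even — satisfied.
ΔL = 0, ±1 (not L=0↔0): L: 2 → 1, ΔL = -1 — satisfied.
ΔJ = 0, ±1 (not J=0↔0): J: 3/2 → 1/2, ΔJ = -1 — satisfied.
ΔS = 0: S: 1/2 → 1/2 — satisfied.
All four E1 rules are satisfied.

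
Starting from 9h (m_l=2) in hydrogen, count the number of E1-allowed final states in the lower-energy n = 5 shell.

E1 requires Δl = ±1, so l_f ∈ {4, 6}; with 0 ≤ l_f ≤ n_f−1 = 4, the allowed l_f values are {4}.
For l_f = 4: m_f ∈ {m_i−1, m_i, m_i+1} ∩ [−4, 4] = {1, 2, 3} → 3 states.
Total: 3.

3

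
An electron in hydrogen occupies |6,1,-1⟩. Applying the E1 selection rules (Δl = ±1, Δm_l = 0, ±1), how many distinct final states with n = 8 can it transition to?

4

E1 requires Δl = ±1, so l_f ∈ {0, 2}; with 0 ≤ l_f ≤ n_f−1 = 7, the allowed l_f values are {0, 2}.
For l_f = 0: m_f ∈ {m_i−1, m_i, m_i+1} ∩ [−0, 0] = {0} → 1 state.
For l_f = 2: m_f ∈ {m_i−1, m_i, m_i+1} ∩ [−2, 2] = {-2, -1, 0} → 3 states.
Total: 4.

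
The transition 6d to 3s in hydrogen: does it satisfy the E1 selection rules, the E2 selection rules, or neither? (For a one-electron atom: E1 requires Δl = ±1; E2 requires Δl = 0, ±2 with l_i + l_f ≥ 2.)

E2

Δl = 0 − 2 = -2; l_i + l_f = 2.
E1 (Δl = ±1): not satisfied.
E2 (Δl = 0,±2, l_i+l_f ≥ 2): satisfied.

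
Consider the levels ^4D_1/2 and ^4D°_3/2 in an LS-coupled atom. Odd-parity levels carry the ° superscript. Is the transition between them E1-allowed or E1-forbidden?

Parity must change: even → odd — satisfied.
ΔJ = 0, ±1 (not J=0↔0): J: 1/2 → 3/2, ΔJ = +1 — satisfied.
ΔL = 0, ±1 (not L=0↔0): L: 2 → 2, ΔL = +0 — satisfied.
ΔS = 0: S: 3/2 → 3/2 — satisfied.
All four E1 rules are satisfied.

allowed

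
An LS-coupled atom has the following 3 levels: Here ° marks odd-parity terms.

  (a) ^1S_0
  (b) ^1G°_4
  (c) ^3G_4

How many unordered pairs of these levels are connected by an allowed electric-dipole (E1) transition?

(a)–(b): forbidden (ΔL, ΔJ).
(a)–(c): forbidden (parity, ΔS, ΔL, ΔJ).
(b)–(c): forbidden (ΔS).
Allowed pairs: 0 of 3.

0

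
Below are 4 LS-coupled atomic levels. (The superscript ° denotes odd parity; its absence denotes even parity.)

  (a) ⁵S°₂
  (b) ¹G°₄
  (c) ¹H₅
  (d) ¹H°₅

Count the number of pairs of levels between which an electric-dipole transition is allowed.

2

(a)–(b): forbidden (parity, ΔS, ΔL, ΔJ).
(a)–(c): forbidden (ΔS, ΔL, ΔJ).
(a)–(d): forbidden (parity, ΔS, ΔL, ΔJ).
(b)–(c): allowed.
(b)–(d): forbidden (parity).
(c)–(d): allowed.
Allowed pairs: 2 of 6.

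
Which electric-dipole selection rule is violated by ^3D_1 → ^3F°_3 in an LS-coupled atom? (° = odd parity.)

the ΔJ = 0, ±1 rule

Initial level: S=1, L=2, J=1, parity even. Final level: S=1, L=3, J=3, parity odd.
Parity must change: even → odd — passes.
ΔS = 0: S: 1 → 1 — passes.
ΔL = 0, ±1 (not L=0↔0): L: 2 → 3, ΔL = +1 — passes.
ΔJ = 0, ±1 (not J=0↔0): J: 1 → 3, ΔJ = +2 — fails.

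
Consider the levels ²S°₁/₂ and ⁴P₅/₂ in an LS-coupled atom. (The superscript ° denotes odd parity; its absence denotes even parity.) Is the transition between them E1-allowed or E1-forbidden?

forbidden

Initial level: S=1/2, L=0, J=1/2, parity odd. Final level: S=3/2, L=1, J=5/2, parity even.
ΔL = 0, ±1 (not L=0↔0): L: 0 → 1, ΔL = +1 — ✓.
Parity must change: odd → even — ✓.
ΔS = 0: S: 1/2 → 3/2 — ✗.
ΔJ = 0, ±1 (not J=0↔0): J: 1/2 → 5/2, ΔJ = +2 — ✗.
Rule(s) violated: ΔS, ΔJ.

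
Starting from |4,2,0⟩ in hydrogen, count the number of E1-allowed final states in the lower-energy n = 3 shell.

3

E1 requires Δl = ±1, so l_f ∈ {1, 3}; with 0 ≤ l_f ≤ n_f−1 = 2, the allowed l_f values are {1}.
For l_f = 1: m_f ∈ {m_i−1, m_i, m_i+1} ∩ [−1, 1] = {-1, 0, 1} → 3 states.
Total: 3.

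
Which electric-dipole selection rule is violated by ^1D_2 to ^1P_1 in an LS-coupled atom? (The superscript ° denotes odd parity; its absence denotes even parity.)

Reading off the term symbols: S 0→0, L 2→1, J 2→1, parity even→even.
Parity must change: even → even — ✗.
ΔS = 0: S: 0 → 0 — ✓.
ΔL = 0, ±1 (not L=0↔0): L: 2 → 1, ΔL = -1 — ✓.
ΔJ = 0, ±1 (not J=0↔0): J: 2 → 1, ΔJ = -1 — ✓.

parity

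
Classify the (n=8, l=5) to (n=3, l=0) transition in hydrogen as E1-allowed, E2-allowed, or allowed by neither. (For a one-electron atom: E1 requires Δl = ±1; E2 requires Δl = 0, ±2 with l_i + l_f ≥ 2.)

neither

Δl = 0 − 5 = -5; l_i + l_f = 5.
E1 (Δl = ±1): not satisfied.
E2 (Δl = 0,±2, l_i+l_f ≥ 2): not satisfied.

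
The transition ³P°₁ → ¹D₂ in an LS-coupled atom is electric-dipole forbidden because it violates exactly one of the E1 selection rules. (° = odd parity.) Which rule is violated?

Parity must change: odd → even — passes.
ΔS = 0: S: 1 → 0 — fails.
ΔL = 0, ±1 (not L=0↔0): L: 1 → 2, ΔL = +1 — passes.
ΔJ = 0, ±1 (not J=0↔0): J: 1 → 2, ΔJ = +1 — passes.

the ΔS = 0 rule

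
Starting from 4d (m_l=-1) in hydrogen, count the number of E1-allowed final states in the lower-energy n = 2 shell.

2

E1 requires Δl = ±1, so l_f ∈ {1, 3}; with 0 ≤ l_f ≤ n_f−1 = 1, the allowed l_f values are {1}.
For l_f = 1: m_f ∈ {m_i−1, m_i, m_i+1} ∩ [−1, 1] = {-1, 0} → 2 states.
Total: 2.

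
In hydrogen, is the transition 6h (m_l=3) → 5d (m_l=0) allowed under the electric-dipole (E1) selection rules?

forbidden

Initial l = 5, final l = 2, so Δl = -3. E1 requires Δl = ±1: fails.
m_l: 3 → 0 (Δm_l = -3). |Δm_l| ≤ 1 fails.
The transition is electric-dipole forbidden.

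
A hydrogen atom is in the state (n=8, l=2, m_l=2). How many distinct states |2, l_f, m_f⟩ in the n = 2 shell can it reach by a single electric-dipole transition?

E1 requires Δl = ±1, so l_f ∈ {1, 3}; with 0 ≤ l_f ≤ n_f−1 = 1, the allowed l_f values are {1}.
For l_f = 1: m_f ∈ {m_i−1, m_i, m_i+1} ∩ [−1, 1] = {1} → 1 state.
Total: 1.

1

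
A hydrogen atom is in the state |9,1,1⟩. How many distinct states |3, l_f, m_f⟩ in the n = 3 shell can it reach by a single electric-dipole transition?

4

E1 requires Δl = ±1, so l_f ∈ {0, 2}; with 0 ≤ l_f ≤ n_f−1 = 2, the allowed l_f values are {0, 2}.
For l_f = 0: m_f ∈ {m_i−1, m_i, m_i+1} ∩ [−0, 0] = {0} → 1 state.
For l_f = 2: m_f ∈ {m_i−1, m_i, m_i+1} ∩ [−2, 2] = {0, 1, 2} → 3 states.
Total: 4.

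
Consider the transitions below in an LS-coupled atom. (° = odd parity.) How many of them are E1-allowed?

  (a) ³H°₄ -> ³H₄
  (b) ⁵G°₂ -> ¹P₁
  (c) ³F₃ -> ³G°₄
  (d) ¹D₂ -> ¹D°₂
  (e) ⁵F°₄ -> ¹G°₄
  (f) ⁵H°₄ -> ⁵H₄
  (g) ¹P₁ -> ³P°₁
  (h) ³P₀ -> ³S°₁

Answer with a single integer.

5

(a) allowed
(b) forbidden (ΔS, ΔL fail)
(c) allowed
(d) allowed
(e) forbidden (parity, ΔS fail)
(f) allowed
(g) forbidden (ΔS fails)
(h) allowed
Total allowed: 5 of 8.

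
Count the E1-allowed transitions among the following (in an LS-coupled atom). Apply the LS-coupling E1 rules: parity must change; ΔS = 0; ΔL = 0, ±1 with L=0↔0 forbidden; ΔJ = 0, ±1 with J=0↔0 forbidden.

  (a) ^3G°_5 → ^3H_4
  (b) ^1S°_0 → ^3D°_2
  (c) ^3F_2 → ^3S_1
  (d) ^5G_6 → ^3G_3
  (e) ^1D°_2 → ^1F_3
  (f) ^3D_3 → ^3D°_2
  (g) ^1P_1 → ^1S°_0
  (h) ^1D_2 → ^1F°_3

5

(a) allowed
(b) forbidden (parity, ΔS, ΔL, ΔJ fail)
(c) forbidden (parity, ΔL fail)
(d) forbidden (parity, ΔS, ΔJ fail)
(e) allowed
(f) allowed
(g) allowed
(h) allowed
Total allowed: 5 of 8.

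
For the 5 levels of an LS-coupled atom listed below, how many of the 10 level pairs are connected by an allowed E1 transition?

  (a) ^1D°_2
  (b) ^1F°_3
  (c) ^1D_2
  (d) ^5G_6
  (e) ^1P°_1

(a)–(b): forbidden (parity).
(a)–(c): allowed.
(a)–(d): forbidden (ΔS, ΔL, ΔJ).
(a)–(e): forbidden (parity).
(b)–(c): allowed.
(b)–(d): forbidden (ΔS, ΔJ).
(b)–(e): forbidden (parity, ΔL, ΔJ).
(c)–(d): forbidden (parity, ΔS, ΔL, ΔJ).
(c)–(e): allowed.
(d)–(e): forbidden (ΔS, ΔL, ΔJ).
Allowed pairs: 3 of 10.

3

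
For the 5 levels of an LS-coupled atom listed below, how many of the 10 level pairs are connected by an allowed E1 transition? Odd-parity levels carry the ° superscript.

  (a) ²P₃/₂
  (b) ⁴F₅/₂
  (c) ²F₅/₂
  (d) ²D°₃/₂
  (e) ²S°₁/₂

(a)–(b): forbidden (parity, ΔS, ΔL).
(a)–(c): forbidden (parity, ΔL).
(a)–(d): allowed.
(a)–(e): allowed.
(b)–(c): forbidden (parity, ΔS).
(b)–(d): forbidden (ΔS).
(b)–(e): forbidden (ΔS, ΔL, ΔJ).
(c)–(d): allowed.
(c)–(e): forbidden (ΔL, ΔJ).
(d)–(e): forbidden (parity, ΔL).
Allowed pairs: 3 of 10.

3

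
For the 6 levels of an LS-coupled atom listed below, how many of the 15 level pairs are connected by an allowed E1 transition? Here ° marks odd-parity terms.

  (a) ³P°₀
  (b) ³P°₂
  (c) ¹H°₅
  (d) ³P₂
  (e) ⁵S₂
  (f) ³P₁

3

(a)–(b): forbidden (parity, ΔJ).
(a)–(c): forbidden (parity, ΔS, ΔL, ΔJ).
(a)–(d): forbidden (ΔJ).
(a)–(e): forbidden (ΔS, ΔJ).
(a)–(f): allowed.
(b)–(c): forbidden (parity, ΔS, ΔL, ΔJ).
(b)–(d): allowed.
(b)–(e): forbidden (ΔS).
(b)–(f): allowed.
(c)–(d): forbidden (ΔS, ΔL, ΔJ).
(c)–(e): forbidden (ΔS, ΔL, ΔJ).
(c)–(f): forbidden (ΔS, ΔL, ΔJ).
(d)–(e): forbidden (parity, ΔS).
(d)–(f): forbidden (parity).
(e)–(f): forbidden (parity, ΔS).
Allowed pairs: 3 of 15.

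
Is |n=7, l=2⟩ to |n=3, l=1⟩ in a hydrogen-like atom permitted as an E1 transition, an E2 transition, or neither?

Δl = 1 − 2 = -1; l_i + l_f = 3.
E1 (Δl = ±1): satisfied.
E2 (Δl = 0,±2, l_i+l_f ≥ 2): not satisfied.

E1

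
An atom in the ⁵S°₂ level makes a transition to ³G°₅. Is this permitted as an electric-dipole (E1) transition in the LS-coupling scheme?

Initial level: S=2, L=0, J=2, parity odd. Final level: S=1, L=4, J=5, parity odd.
Parity must change: odd → odd — violated.
ΔL = 0, ±1 (not L=0↔0): L: 0 → 4, ΔL = +4 — violated.
ΔS = 0: S: 2 → 1 — violated.
ΔJ = 0, ±1 (not J=0↔0): J: 2 → 5, ΔJ = +3 — violated.
Rule(s) violated: parity, ΔS, ΔL, ΔJ.

forbidden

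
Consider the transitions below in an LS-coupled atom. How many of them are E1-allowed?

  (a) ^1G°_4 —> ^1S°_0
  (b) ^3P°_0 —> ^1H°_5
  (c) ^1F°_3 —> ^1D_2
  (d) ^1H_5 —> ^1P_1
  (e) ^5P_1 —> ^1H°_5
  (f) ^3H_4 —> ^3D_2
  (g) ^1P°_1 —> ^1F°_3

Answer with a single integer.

1

(a) forbidden (parity, ΔL, ΔJ fail)
(b) forbidden (parity, ΔS, ΔL, ΔJ fail)
(c) allowed
(d) forbidden (parity, ΔL, ΔJ fail)
(e) forbidden (ΔS, ΔL, ΔJ fail)
(f) forbidden (parity, ΔL, ΔJ fail)
(g) forbidden (parity, ΔL, ΔJ fail)
Total allowed: 1 of 7.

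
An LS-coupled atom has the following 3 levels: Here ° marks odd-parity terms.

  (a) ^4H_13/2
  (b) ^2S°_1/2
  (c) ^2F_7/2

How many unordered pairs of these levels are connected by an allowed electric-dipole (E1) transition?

(a)–(b): forbidden (ΔS, ΔL, ΔJ).
(a)–(c): forbidden (parity, ΔS, ΔL, ΔJ).
(b)–(c): forbidden (ΔL, ΔJ).
Allowed pairs: 0 of 3.

0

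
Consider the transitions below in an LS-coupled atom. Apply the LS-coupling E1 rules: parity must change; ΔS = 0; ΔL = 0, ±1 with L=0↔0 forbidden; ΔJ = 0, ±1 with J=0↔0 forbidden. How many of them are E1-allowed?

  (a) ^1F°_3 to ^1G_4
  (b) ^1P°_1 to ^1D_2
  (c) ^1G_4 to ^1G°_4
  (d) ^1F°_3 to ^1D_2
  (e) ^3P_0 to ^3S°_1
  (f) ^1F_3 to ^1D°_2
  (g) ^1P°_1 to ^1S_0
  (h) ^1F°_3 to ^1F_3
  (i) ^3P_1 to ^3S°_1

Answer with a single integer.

(a) allowed
(b) allowed
(c) allowed
(d) allowed
(e) allowed
(f) allowed
(g) allowed
(h) allowed
(i) allowed
Total allowed: 9 of 9.

9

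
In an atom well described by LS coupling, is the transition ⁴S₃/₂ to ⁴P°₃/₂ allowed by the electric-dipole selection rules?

allowed

Initial level: S=3/2, L=0, J=3/2, parity even. Final level: S=3/2, L=1, J=3/2, parity odd.
Parity must change: even → odd — ✓.
ΔS = 0: S: 3/2 → 3/2 — ✓.
ΔL = 0, ±1 (not L=0↔0): L: 0 → 1, ΔL = +1 — ✓.
ΔJ = 0, ±1 (not J=0↔0): J: 3/2 → 3/2, ΔJ = +0 — ✓.
All four E1 rules are satisfied.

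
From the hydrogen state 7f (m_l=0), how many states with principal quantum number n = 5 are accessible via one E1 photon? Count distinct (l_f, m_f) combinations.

6

E1 requires Δl = ±1, so l_f ∈ {2, 4}; with 0 ≤ l_f ≤ n_f−1 = 4, the allowed l_f values are {2, 4}.
For l_f = 2: m_f ∈ {m_i−1, m_i, m_i+1} ∩ [−2, 2] = {-1, 0, 1} → 3 states.
For l_f = 4: m_f ∈ {m_i−1, m_i, m_i+1} ∩ [−4, 4] = {-1, 0, 1} → 3 states.
Total: 6.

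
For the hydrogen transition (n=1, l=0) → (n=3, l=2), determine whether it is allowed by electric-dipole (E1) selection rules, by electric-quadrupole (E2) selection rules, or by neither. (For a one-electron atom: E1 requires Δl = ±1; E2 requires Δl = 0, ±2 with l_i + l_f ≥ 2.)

E2

Δl = 2 − 0 = +2; l_i + l_f = 2.
E1 (Δl = ±1): not satisfied.
E2 (Δl = 0,±2, l_i+l_f ≥ 2): satisfied.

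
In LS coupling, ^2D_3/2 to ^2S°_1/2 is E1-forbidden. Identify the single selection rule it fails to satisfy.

Parity must change: even → odd — ok.
ΔL = 0, ±1 (not L=0↔0): L: 2 → 0, ΔL = -2 — fails.
ΔJ = 0, ±1 (not J=0↔0): J: 3/2 → 1/2, ΔJ = -1 — ok.
ΔS = 0: S: 1/2 → 1/2 — ok.

the ΔL = 0, ±1 rule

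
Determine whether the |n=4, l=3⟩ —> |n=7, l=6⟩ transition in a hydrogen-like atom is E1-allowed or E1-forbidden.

Δl = 6 − 3 = +3; the E1 rule Δl = ±1 is ✗.
The transition is electric-dipole forbidden.

forbidden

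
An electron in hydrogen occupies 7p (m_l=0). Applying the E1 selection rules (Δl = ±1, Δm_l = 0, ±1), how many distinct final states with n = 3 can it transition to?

4

E1 requires Δl = ±1, so l_f ∈ {0, 2}; with 0 ≤ l_f ≤ n_f−1 = 2, the allowed l_f values are {0, 2}.
For l_f = 0: m_f ∈ {m_i−1, m_i, m_i+1} ∩ [−0, 0] = {0} → 1 state.
For l_f = 2: m_f ∈ {m_i−1, m_i, m_i+1} ∩ [−2, 2] = {-1, 0, 1} → 3 states.
Total: 4.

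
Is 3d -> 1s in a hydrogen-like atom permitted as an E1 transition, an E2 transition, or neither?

Δl = 0 − 2 = -2; l_i + l_f = 2.
E1 (Δl = ±1): not satisfied.
E2 (Δl = 0,±2, l_i+l_f ≥ 2): satisfied.

E2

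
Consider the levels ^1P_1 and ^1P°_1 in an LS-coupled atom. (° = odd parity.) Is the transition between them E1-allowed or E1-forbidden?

Initial level: S=0, L=1, J=1, parity even. Final level: S=0, L=1, J=1, parity odd.
Parity must change: even → odd — passes.
ΔS = 0: S: 0 → 0 — passes.
ΔL = 0, ±1 (not L=0↔0): L: 1 → 1, ΔL = +0 — passes.
ΔJ = 0, ±1 (not J=0↔0): J: 1 → 1, ΔJ = +0 — passes.
All four E1 rules are satisfied.

allowed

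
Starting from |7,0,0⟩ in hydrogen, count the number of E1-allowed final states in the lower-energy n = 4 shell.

3

E1 requires Δl = ±1, so l_f ∈ {-1, 1}; with 0 ≤ l_f ≤ n_f−1 = 3, the allowed l_f values are {1}.
For l_f = 1: m_f ∈ {m_i−1, m_i, m_i+1} ∩ [−1, 1] = {-1, 0, 1} → 3 states.
Total: 3.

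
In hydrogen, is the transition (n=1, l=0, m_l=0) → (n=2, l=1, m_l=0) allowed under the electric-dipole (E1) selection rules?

Δl = 1 − 0 = +1; the E1 rule Δl = ±1 is ✓.
Δm_l = 0 − (0) = +0. E1 requires Δm_l = 0, ±1: ✓.
All E1 selection rules are satisfied.

allowed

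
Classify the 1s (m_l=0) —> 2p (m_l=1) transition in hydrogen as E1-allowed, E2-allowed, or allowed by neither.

Δl = 1 − 0 = +1; l_i + l_f = 1.
Δm_l = +1.
E1 (Δl = ±1, |Δm_l| ≤ 1): satisfied.
E2 (Δl = 0,±2, l_i+l_f ≥ 2, |Δm_l| ≤ 2): not satisfied.

E1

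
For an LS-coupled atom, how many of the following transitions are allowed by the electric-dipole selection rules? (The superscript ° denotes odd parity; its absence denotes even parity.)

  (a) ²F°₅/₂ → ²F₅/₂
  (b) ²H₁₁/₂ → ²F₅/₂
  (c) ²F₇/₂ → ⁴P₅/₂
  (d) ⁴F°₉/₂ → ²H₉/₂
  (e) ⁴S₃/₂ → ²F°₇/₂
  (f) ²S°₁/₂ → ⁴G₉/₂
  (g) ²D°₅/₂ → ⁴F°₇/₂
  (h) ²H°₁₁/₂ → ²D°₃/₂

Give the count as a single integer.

(a) allowed
(b) forbidden (parity, ΔL, ΔJ fail)
(c) forbidden (parity, ΔS, ΔL fail)
(d) forbidden (ΔS, ΔL fail)
(e) forbidden (ΔS, ΔL, ΔJ fail)
(f) forbidden (ΔS, ΔL, ΔJ fail)
(g) forbidden (parity, ΔS fail)
(h) forbidden (parity, ΔL, ΔJ fail)
Total allowed: 1 of 8.

1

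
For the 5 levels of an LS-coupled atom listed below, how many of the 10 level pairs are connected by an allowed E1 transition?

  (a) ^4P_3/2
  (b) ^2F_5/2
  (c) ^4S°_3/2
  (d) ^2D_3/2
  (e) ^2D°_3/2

3

(a)–(b): forbidden (parity, ΔS, ΔL).
(a)–(c): allowed.
(a)–(d): forbidden (parity, ΔS).
(a)–(e): forbidden (ΔS).
(b)–(c): forbidden (ΔS, ΔL).
(b)–(d): forbidden (parity).
(b)–(e): allowed.
(c)–(d): forbidden (ΔS, ΔL).
(c)–(e): forbidden (parity, ΔS, ΔL).
(d)–(e): allowed.
Allowed pairs: 3 of 10.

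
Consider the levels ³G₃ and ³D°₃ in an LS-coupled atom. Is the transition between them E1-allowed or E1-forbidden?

forbidden

Initial level: S=1, L=4, J=3, parity even. Final level: S=1, L=2, J=3, parity odd.
Parity must change: even → odd — satisfied.
ΔS = 0: S: 1 → 1 — satisfied.
ΔL = 0, ±1 (not L=0↔0): L: 4 → 2, ΔL = -2 — violated.
ΔJ = 0, ±1 (not J=0↔0): J: 3 → 3, ΔJ = +0 — satisfied.
Rule(s) violated: ΔL.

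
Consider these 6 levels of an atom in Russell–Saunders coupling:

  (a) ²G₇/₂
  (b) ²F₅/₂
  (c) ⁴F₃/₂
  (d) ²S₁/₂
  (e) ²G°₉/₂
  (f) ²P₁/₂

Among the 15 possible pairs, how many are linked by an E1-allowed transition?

(a)–(b): forbidden (parity).
(a)–(c): forbidden (parity, ΔS, ΔJ).
(a)–(d): forbidden (parity, ΔL, ΔJ).
(a)–(e): allowed.
(a)–(f): forbidden (parity, ΔL, ΔJ).
(b)–(c): forbidden (parity, ΔS).
(b)–(d): forbidden (parity, ΔL, ΔJ).
(b)–(e): forbidden (ΔJ).
(b)–(f): forbidden (parity, ΔL, ΔJ).
(c)–(d): forbidden (parity, ΔS, ΔL).
(c)–(e): forbidden (ΔS, ΔJ).
(c)–(f): forbidden (parity, ΔS, ΔL).
(d)–(e): forbidden (ΔL, ΔJ).
(d)–(f): forbidden (parity).
(e)–(f): forbidden (ΔL, ΔJ).
Allowed pairs: 1 of 15.

1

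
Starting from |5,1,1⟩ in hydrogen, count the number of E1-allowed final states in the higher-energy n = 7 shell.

E1 requires Δl = ±1, so l_f ∈ {0, 2}; with 0 ≤ l_f ≤ n_f−1 = 6, the allowed l_f values are {0, 2}.
For l_f = 0: m_f ∈ {m_i−1, m_i, m_i+1} ∩ [−0, 0] = {0} → 1 state.
For l_f = 2: m_f ∈ {m_i−1, m_i, m_i+1} ∩ [−2, 2] = {0, 1, 2} → 3 states.
Total: 4.

4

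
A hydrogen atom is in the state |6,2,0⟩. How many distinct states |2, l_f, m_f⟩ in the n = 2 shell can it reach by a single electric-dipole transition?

3

E1 requires Δl = ±1, so l_f ∈ {1, 3}; with 0 ≤ l_f ≤ n_f−1 = 1, the allowed l_f values are {1}.
For l_f = 1: m_f ∈ {m_i−1, m_i, m_i+1} ∩ [−1, 1] = {-1, 0, 1} → 3 states.
Total: 3.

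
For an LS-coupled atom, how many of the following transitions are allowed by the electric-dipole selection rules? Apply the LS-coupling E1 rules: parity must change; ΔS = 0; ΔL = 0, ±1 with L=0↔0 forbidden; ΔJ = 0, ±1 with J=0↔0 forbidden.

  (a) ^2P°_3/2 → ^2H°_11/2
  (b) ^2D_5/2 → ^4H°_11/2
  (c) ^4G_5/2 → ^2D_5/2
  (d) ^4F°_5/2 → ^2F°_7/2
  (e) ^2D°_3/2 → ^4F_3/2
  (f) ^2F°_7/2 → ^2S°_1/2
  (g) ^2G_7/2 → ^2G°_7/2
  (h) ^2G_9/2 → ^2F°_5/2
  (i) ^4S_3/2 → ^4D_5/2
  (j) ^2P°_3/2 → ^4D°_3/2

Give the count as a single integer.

1

(a) forbidden (parity, ΔL, ΔJ fail)
(b) forbidden (ΔS, ΔL, ΔJ fail)
(c) forbidden (parity, ΔS, ΔL fail)
(d) forbidden (parity, ΔS fail)
(e) forbidden (ΔS fails)
(f) forbidden (parity, ΔL, ΔJ fail)
(g) allowed
(h) forbidden (ΔJ fails)
(i) forbidden (parity, ΔL fail)
(j) forbidden (parity, ΔS fail)
Total allowed: 1 of 10.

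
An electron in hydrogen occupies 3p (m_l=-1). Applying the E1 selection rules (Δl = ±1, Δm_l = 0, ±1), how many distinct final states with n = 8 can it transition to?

4

E1 requires Δl = ±1, so l_f ∈ {0, 2}; with 0 ≤ l_f ≤ n_f−1 = 7, the allowed l_f values are {0, 2}.
For l_f = 0: m_f ∈ {m_i−1, m_i, m_i+1} ∩ [−0, 0] = {0} → 1 state.
For l_f = 2: m_f ∈ {m_i−1, m_i, m_i+1} ∩ [−2, 2] = {-2, -1, 0} → 3 states.
Total: 4.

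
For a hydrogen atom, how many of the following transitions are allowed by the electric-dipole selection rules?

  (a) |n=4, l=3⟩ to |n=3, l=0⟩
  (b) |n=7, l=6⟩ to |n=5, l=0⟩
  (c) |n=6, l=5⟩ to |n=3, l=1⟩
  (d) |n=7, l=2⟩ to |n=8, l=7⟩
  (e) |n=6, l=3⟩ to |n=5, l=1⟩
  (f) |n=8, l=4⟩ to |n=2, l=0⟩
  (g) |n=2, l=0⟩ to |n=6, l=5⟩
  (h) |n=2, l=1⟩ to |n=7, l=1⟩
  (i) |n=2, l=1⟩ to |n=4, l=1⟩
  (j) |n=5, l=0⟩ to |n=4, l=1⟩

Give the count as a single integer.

(a) forbidden — Δl = -3 (E1 requires Δl = ±1)
(b) forbidden — Δl = -6 (E1 requires Δl = ±1)
(c) forbidden — Δl = -4 (E1 requires Δl = ±1)
(d) forbidden — Δl = +5 (E1 requires Δl = ±1)
(e) forbidden — Δl = -2 (E1 requires Δl = ±1)
(f) forbidden — Δl = -4 (E1 requires Δl = ±1)
(g) forbidden — Δl = +5 (E1 requires Δl = ±1)
(h) forbidden — Δl = +0 (E1 requires Δl = ±1)
(i) forbidden — Δl = +0 (E1 requires Δl = ±1)
(j) allowed
Total allowed: 1 of 10.

1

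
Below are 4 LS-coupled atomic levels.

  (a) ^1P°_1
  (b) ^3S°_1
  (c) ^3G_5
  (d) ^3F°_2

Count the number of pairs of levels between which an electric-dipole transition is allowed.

0

(a)–(b): forbidden (parity, ΔS).
(a)–(c): forbidden (ΔS, ΔL, ΔJ).
(a)–(d): forbidden (parity, ΔS, ΔL).
(b)–(c): forbidden (ΔL, ΔJ).
(b)–(d): forbidden (parity, ΔL).
(c)–(d): forbidden (ΔJ).
Allowed pairs: 0 of 6.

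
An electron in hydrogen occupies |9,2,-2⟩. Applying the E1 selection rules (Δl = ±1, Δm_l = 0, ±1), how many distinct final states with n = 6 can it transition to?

E1 requires Δl = ±1, so l_f ∈ {1, 3}; with 0 ≤ l_f ≤ n_f−1 = 5, the allowed l_f values are {1, 3}.
For l_f = 1: m_f ∈ {m_i−1, m_i, m_i+1} ∩ [−1, 1] = {-1} → 1 state.
For l_f = 3: m_f ∈ {m_i−1, m_i, m_i+1} ∩ [−3, 3] = {-3, -2, -1} → 3 states.
Total: 4.

4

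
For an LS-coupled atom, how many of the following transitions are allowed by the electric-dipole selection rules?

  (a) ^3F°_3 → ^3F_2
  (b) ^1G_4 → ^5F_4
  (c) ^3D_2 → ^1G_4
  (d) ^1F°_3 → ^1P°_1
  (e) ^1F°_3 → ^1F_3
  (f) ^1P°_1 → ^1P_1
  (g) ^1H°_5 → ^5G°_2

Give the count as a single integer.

3

(a) allowed
(b) forbidden (parity, ΔS fail)
(c) forbidden (parity, ΔS, ΔL, ΔJ fail)
(d) forbidden (parity, ΔL, ΔJ fail)
(e) allowed
(f) allowed
(g) forbidden (parity, ΔS, ΔJ fail)
Total allowed: 3 of 7.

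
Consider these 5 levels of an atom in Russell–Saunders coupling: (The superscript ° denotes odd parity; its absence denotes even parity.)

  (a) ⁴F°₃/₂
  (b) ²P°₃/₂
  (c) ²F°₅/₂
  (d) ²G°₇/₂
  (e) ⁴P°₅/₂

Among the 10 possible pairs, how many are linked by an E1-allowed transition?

(a)–(b): forbidden (parity, ΔS, ΔL).
(a)–(c): forbidden (parity, ΔS).
(a)–(d): forbidden (parity, ΔS, ΔJ).
(a)–(e): forbidden (parity, ΔL).
(b)–(c): forbidden (parity, ΔL).
(b)–(d): forbidden (parity, ΔL, ΔJ).
(b)–(e): forbidden (parity, ΔS).
(c)–(d): forbidden (parity).
(c)–(e): forbidden (parity, ΔS, ΔL).
(d)–(e): forbidden (parity, ΔS, ΔL).
Allowed pairs: 0 of 10.

0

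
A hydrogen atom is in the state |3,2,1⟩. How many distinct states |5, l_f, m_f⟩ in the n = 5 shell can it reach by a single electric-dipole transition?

E1 requires Δl = ±1, so l_f ∈ {1, 3}; with 0 ≤ l_f ≤ n_f−1 = 4, the allowed l_f values are {1, 3}.
For l_f = 1: m_f ∈ {m_i−1, m_i, m_i+1} ∩ [−1, 1] = {0, 1} → 2 states.
For l_f = 3: m_f ∈ {m_i−1, m_i, m_i+1} ∩ [−3, 3] = {0, 1, 2} → 3 states.
Total: 5.

5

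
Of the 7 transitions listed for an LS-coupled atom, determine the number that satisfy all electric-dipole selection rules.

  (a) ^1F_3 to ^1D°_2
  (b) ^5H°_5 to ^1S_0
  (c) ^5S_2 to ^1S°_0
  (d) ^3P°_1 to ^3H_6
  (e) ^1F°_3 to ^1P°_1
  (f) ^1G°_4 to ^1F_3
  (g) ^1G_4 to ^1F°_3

3

(a) allowed
(b) forbidden (ΔS, ΔL, ΔJ fail)
(c) forbidden (ΔS, ΔL, ΔJ fail)
(d) forbidden (ΔL, ΔJ fail)
(e) forbidden (parity, ΔL, ΔJ fail)
(f) allowed
(g) allowed
Total allowed: 3 of 7.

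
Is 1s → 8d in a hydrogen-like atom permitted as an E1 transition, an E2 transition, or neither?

E2

Δl = 2 − 0 = +2; l_i + l_f = 2.
E1 (Δl = ±1): not satisfied.
E2 (Δl = 0,±2, l_i+l_f ≥ 2): satisfied.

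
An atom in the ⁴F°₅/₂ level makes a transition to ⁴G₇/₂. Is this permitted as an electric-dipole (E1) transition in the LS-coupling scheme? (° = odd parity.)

Parity must change: odd → even — passes.
ΔS = 0: S: 3/2 → 3/2 — passes.
ΔL = 0, ±1 (not L=0↔0): L: 3 → 4, ΔL = +1 — passes.
ΔJ = 0, ±1 (not J=0↔0): J: 5/2 → 7/2, ΔJ = +1 — passes.
All four E1 rules are satisfied.

allowed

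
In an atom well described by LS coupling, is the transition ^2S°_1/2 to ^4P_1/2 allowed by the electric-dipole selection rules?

Reading off the term symbols: S 1/2→3/2, L 0→1, J 1/2→1/2, parity odd→even.
Parity must change: odd → even — ✓.
ΔS = 0: S: 1/2 → 3/2 — ✗.
ΔL = 0, ±1 (not L=0↔0): L: 0 → 1, ΔL = +1 — ✓.
ΔJ = 0, ±1 (not J=0↔0): J: 1/2 → 1/2, ΔJ = +0 — ✓.
Rule(s) violated: ΔS.

forbidden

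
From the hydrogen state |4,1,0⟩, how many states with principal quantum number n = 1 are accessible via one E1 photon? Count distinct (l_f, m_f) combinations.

1

E1 requires Δl = ±1, so l_f ∈ {0, 2}; with 0 ≤ l_f ≤ n_f−1 = 0, the allowed l_f values are {0}.
For l_f = 0: m_f ∈ {m_i−1, m_i, m_i+1} ∩ [−0, 0] = {0} → 1 state.
Total: 1.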